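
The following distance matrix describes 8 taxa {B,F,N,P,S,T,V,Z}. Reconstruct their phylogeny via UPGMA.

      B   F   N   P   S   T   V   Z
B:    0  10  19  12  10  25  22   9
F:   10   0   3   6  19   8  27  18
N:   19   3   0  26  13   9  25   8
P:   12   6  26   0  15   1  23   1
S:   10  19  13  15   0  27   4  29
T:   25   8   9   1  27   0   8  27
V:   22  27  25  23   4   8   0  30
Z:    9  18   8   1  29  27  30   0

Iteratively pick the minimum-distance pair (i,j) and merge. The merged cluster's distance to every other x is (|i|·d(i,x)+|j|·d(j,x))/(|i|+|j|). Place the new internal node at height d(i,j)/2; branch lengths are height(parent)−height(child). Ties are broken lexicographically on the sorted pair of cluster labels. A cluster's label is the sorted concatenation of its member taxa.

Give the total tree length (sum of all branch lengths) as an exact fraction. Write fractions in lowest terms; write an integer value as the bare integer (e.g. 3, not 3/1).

1027/24

1. join P+T (d=1) ⇒ PT; edges |P|=1/2, |T|=1/2
  updated: d(B,PT)=37/2, d(F,PT)=7, d(N,PT)=35/2, d(PT,S)=21, d(PT,V)=31/2, d(PT,Z)=14
2. join F+N (d=3) ⇒ FN; edges |F|=3/2, |N|=3/2
  updated: d(B,FN)=29/2, d(FN,PT)=49/4, d(FN,S)=16, d(FN,V)=26, d(FN,Z)=13
3. join S+V (d=4) ⇒ SV; edges |S|=2, |V|=2
  updated: d(B,SV)=16, d(FN,SV)=21, d(PT,SV)=73/4, d(SV,Z)=59/2
4. join B+Z (d=9) ⇒ BZ; edges |B|=9/2, |Z|=9/2
  updated: d(BZ,FN)=55/4, d(BZ,PT)=65/4, d(BZ,SV)=91/4
5. join FN+PT (d=49/4) ⇒ FNPT; edges |FN|=37/8, |PT|=45/8
  updated: d(BZ,FNPT)=15, d(FNPT,SV)=157/8
6. join BZ+FNPT (d=15) ⇒ BFNPTZ; edges |BZ|=3, |FNPT|=11/8
  updated: d(BFNPTZ,SV)=62/3
7. join BFNPTZ+SV (d=62/3) ⇒ BFNPSTVZ; edges |BFNPTZ|=17/6, |SV|=25/3
final tree: (((B:9/2,Z:9/2):3,((F:3/2,N:3/2):37/8,(P:1/2,T:1/2):45/8):11/8):17/6,(S:2,V:2):25/3)
total length: 1027/24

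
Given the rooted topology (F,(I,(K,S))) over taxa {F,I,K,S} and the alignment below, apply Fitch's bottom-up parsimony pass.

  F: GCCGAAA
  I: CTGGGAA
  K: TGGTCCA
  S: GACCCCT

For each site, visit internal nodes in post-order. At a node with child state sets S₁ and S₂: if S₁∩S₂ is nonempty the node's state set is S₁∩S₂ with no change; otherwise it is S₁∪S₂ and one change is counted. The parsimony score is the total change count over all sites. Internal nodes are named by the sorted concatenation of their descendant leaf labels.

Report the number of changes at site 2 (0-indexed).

2

site 0, node KS: K={T} ∪ S={G} → {G,T} (+1)
site 0, node IKS: I={C} ∪ KS={G,T} → {C,G,T} (+1)
site 0, node FIKS: F={G} ∩ IKS={C,G,T} → {G} (+0)
site 1, node KS: K={G} ∪ S={A} → {A,G} (+1)
site 1, node IKS: I={T} ∪ KS={A,G} → {A,G,T} (+1)
site 1, node FIKS: F={C} ∪ IKS={A,G,T} → {A,C,G,T} (+1)
site 2, node KS: K={G} ∪ S={C} → {C,G} (+1)
site 2, node IKS: I={G} ∩ KS={C,G} → {G} (+0)
site 2, node FIKS: F={C} ∪ IKS={G} → {C,G} (+1)
site 3, node KS: K={T} ∪ S={C} → {C,T} (+1)
site 3, node IKS: I={G} ∪ KS={C,T} → {C,G,T} (+1)
site 3, node FIKS: F={G} ∩ IKS={C,G,T} → {G} (+0)
site 4, node KS: K={C} ∩ S={C} → {C} (+0)
site 4, node IKS: I={G} ∪ KS={C} → {C,G} (+1)
site 4, node FIKS: F={A} ∪ IKS={C,G} → {A,C,G} (+1)
site 5, node KS: K={C} ∩ S={C} → {C} (+0)
site 5, node IKS: I={A} ∪ KS={C} → {A,C} (+1)
site 5, node FIKS: F={A} ∩ IKS={A,C} → {A} (+0)
site 6, node KS: K={A} ∪ S={T} → {A,T} (+1)
site 6, node IKS: I={A} ∩ KS={A,T} → {A} (+0)
site 6, node FIKS: F={A} ∩ IKS={A} → {A} (+0)
per-site changes: [2, 3, 2, 2, 2, 1, 1]; total = 13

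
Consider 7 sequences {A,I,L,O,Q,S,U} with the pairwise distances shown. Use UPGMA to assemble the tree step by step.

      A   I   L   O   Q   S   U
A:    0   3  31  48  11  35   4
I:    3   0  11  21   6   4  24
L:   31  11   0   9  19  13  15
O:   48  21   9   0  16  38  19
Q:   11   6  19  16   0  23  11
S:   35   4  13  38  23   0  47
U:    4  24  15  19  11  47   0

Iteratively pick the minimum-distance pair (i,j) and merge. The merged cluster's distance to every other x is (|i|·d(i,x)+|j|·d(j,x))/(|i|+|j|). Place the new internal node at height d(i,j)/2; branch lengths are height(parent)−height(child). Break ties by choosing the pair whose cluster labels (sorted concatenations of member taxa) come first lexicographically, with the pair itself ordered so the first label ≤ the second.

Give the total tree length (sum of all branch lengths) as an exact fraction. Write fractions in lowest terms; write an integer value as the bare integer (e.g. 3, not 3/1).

iteration 1: select A,I (d=3); attach at lengths (3/2, 3/2); label the merged cluster AI
  updated: d(AI,L)=21, d(AI,O)=69/2, d(AI,Q)=17/2, d(AI,S)=39/2, d(AI,U)=14
iteration 2: select AI,Q (d=17/2); attach at lengths (11/4, 17/4); label the merged cluster AIQ
  updated: d(AIQ,L)=61/3, d(AIQ,O)=85/3, d(AIQ,S)=62/3, d(AIQ,U)=13
iteration 3: select L,O (d=9); attach at lengths (9/2, 9/2); label the merged cluster LO
  updated: d(AIQ,LO)=73/3, d(LO,S)=51/2, d(LO,U)=17
iteration 4: select AIQ,U (d=13); attach at lengths (9/4, 13/2); label the merged cluster AIQU
  updated: d(AIQU,LO)=45/2, d(AIQU,S)=109/4
iteration 5: select AIQU,LO (d=45/2); attach at lengths (19/4, 27/4); label the merged cluster AILOQU
  updated: d(AILOQU,S)=80/3
iteration 6: select AILOQU,S (d=80/3); attach at lengths (25/12, 40/3); label the merged cluster AILOQSU
final tree: (((((A:3/2,I:3/2):11/4,Q:17/4):9/4,U:13/2):19/4,(L:9/2,O:9/2):27/4):25/12,S:40/3)
total length: 164/3

164/3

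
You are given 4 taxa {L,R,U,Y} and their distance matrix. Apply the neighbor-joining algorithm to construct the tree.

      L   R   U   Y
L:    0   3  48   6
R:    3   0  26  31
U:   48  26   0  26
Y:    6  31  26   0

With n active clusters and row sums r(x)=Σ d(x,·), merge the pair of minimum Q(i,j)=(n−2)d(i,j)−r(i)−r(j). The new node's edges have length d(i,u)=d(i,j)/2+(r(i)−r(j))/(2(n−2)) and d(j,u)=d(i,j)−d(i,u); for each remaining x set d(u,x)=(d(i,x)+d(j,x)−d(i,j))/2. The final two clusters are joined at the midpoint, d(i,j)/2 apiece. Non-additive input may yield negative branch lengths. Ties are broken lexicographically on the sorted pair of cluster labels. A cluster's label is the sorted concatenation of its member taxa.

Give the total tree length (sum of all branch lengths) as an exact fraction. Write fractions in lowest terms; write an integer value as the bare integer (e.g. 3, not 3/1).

1. join L+R (d=3, Q=-111) ⇒ LR; edges |L|=3/4, |R|=9/4
  updated: d(LR,U)=71/2, d(LR,Y)=17
2. join LR+U (d=71/2, Q=-157/2) ⇒ LRU; edges |LR|=53/4, |U|=89/4
  updated: d(LRU,Y)=15/4
3. join LRU+Y (d=15/4) ⇒ LRUY; edges |LRU|=15/8, |Y|=15/8
final tree: (((L:3/4,R:9/4):53/4,U:89/4):15/8,Y:15/8)
total length: 169/4

169/4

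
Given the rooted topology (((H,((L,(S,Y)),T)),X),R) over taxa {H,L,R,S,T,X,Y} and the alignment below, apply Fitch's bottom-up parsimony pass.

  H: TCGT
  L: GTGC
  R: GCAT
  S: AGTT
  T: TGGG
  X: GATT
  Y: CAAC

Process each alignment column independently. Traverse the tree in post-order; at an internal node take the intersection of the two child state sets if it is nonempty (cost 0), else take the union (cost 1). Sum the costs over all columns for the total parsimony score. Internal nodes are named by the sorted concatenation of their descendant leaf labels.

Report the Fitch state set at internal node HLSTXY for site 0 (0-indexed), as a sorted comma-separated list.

G,T

SY@0: {A} ∪ {C} = {A,C} (union, +1)
LSY@0: {G} ∪ {A,C} = {A,C,G} (union, +1)
LSTY@0: {A,C,G} ∪ {T} = {A,C,G,T} (union, +1)
HLSTY@0: {T} ∩ {A,C,G,T} = {T} (intersection, +0)
HLSTXY@0: {T} ∪ {G} = {G,T} (union, +1)
HLRSTXY@0: {G,T} ∩ {G} = {G} (intersection, +0)
SY@1: {G} ∪ {A} = {A,G} (union, +1)
LSY@1: {T} ∪ {A,G} = {A,G,T} (union, +1)
LSTY@1: {A,G,T} ∩ {G} = {G} (intersection, +0)
HLSTY@1: {C} ∪ {G} = {C,G} (union, +1)
HLSTXY@1: {C,G} ∪ {A} = {A,C,G} (union, +1)
HLRSTXY@1: {A,C,G} ∩ {C} = {C} (intersection, +0)
SY@2: {T} ∪ {A} = {A,T} (union, +1)
LSY@2: {G} ∪ {A,T} = {A,G,T} (union, +1)
LSTY@2: {A,G,T} ∩ {G} = {G} (intersection, +0)
HLSTY@2: {G} ∩ {G} = {G} (intersection, +0)
HLSTXY@2: {G} ∪ {T} = {G,T} (union, +1)
HLRSTXY@2: {G,T} ∪ {A} = {A,G,T} (union, +1)
SY@3: {T} ∪ {C} = {C,T} (union, +1)
LSY@3: {C} ∩ {C,T} = {C} (intersection, +0)
LSTY@3: {C} ∪ {G} = {C,G} (union, +1)
HLSTY@3: {T} ∪ {C,G} = {C,G,T} (union, +1)
HLSTXY@3: {C,G,T} ∩ {T} = {T} (intersection, +0)
HLRSTXY@3: {T} ∩ {T} = {T} (intersection, +0)
per-site changes: [4, 4, 4, 3]; total = 15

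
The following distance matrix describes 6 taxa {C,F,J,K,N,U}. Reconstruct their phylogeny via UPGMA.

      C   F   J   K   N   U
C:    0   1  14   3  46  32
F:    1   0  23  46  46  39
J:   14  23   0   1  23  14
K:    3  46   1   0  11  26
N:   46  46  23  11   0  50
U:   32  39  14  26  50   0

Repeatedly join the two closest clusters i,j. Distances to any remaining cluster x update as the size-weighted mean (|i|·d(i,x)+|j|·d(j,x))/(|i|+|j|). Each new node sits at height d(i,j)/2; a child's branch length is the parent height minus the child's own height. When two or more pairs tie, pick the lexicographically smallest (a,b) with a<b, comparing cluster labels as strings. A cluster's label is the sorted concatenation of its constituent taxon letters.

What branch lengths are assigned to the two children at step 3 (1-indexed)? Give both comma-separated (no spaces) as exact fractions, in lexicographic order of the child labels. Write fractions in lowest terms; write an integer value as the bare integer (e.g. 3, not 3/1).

8,17/2

1. join C+F (d=1) ⇒ CF; edges |C|=1/2, |F|=1/2
  updated: d(CF,J)=37/2, d(CF,K)=49/2, d(CF,N)=46, d(CF,U)=71/2
2. join J+K (d=1) ⇒ JK; edges |J|=1/2, |K|=1/2
  updated: d(CF,JK)=43/2, d(JK,N)=17, d(JK,U)=20
3. join JK+N (d=17) ⇒ JKN; edges |JK|=8, |N|=17/2
  updated: d(CF,JKN)=89/3, d(JKN,U)=30
4. join CF+JKN (d=89/3) ⇒ CFJKN; edges |CF|=43/3, |JKN|=19/3
  updated: d(CFJKN,U)=161/5
5. join CFJKN+U (d=161/5) ⇒ CFJKNU; edges |CFJKN|=19/15, |U|=161/10
final tree: (((C:1/2,F:1/2):43/3,((J:1/2,K:1/2):8,N:17/2):19/3):19/15,U:161/10)
total length: 848/15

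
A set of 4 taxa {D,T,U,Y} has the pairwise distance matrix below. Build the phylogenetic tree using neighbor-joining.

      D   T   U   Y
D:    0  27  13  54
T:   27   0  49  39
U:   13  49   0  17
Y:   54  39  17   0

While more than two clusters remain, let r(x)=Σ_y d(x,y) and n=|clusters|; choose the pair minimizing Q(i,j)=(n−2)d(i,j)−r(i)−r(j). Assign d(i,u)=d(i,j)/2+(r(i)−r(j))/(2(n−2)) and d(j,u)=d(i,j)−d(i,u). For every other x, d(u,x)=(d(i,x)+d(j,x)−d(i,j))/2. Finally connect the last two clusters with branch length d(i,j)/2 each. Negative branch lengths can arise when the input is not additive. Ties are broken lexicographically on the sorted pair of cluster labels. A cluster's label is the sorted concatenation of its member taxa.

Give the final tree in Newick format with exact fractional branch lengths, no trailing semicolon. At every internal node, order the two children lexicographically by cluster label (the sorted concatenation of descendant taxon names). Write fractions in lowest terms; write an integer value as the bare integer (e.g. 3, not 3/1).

1. join D+T (d=27, Q=-155) ⇒ DT; edges |D|=33/4, |T|=75/4
  updated: d(DT,U)=35/2, d(DT,Y)=33
2. join DT+U (d=35/2, Q=-135/2) ⇒ DTU; edges |DT|=67/4, |U|=3/4
  updated: d(DTU,Y)=65/4
3. join DTU+Y (d=65/4) ⇒ DTUY; edges |DTU|=65/8, |Y|=65/8
final tree: (((D:33/4,T:75/4):67/4,U:3/4):65/8,Y:65/8)
total length: 243/4

(((D:33/4,T:75/4):67/4,U:3/4):65/8,Y:65/8)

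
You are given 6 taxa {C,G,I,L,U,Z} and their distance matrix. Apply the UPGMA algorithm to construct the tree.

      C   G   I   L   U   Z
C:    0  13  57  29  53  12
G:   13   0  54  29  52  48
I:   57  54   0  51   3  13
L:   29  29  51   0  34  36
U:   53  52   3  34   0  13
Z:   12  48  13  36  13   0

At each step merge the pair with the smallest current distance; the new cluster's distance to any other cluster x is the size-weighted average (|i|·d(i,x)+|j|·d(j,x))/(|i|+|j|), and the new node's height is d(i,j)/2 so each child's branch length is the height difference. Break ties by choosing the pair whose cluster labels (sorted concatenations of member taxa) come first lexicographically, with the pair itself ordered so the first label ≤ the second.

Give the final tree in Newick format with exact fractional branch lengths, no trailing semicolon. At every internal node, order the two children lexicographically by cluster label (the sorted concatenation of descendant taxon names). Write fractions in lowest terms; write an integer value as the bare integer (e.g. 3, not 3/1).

iteration 1: select I,U (d=3); attach at lengths (3/2, 3/2); label the merged cluster IU
  updated: d(C,IU)=55, d(G,IU)=53, d(IU,L)=85/2, d(IU,Z)=13
iteration 2: select C,Z (d=12); attach at lengths (6, 6); label the merged cluster CZ
  updated: d(CZ,G)=61/2, d(CZ,IU)=34, d(CZ,L)=65/2
iteration 3: select G,L (d=29); attach at lengths (29/2, 29/2); label the merged cluster GL
  updated: d(CZ,GL)=63/2, d(GL,IU)=191/4
iteration 4: select CZ,GL (d=63/2); attach at lengths (39/4, 5/4); label the merged cluster CGLZ
  updated: d(CGLZ,IU)=327/8
iteration 5: select CGLZ,IU (d=327/8); attach at lengths (75/16, 303/16); label the merged cluster CGILUZ
final tree: (((C:6,Z:6):39/4,(G:29/2,L:29/2):5/4):75/16,(I:3/2,U:3/2):303/16)
total length: 629/8

(((C:6,Z:6):39/4,(G:29/2,L:29/2):5/4):75/16,(I:3/2,U:3/2):303/16)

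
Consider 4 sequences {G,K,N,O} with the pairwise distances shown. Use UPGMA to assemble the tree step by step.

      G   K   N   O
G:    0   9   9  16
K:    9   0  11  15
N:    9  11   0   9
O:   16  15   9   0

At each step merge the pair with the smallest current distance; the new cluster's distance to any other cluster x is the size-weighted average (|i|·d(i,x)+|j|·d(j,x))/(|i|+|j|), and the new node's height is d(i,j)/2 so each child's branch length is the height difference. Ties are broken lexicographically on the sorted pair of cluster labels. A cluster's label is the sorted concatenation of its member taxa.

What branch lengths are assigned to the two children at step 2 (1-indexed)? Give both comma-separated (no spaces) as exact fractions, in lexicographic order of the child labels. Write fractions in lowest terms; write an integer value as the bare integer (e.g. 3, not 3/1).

iteration 1: select G,K (d=9); attach at lengths (9/2, 9/2); label the merged cluster GK
  updated: d(GK,N)=10, d(GK,O)=31/2
iteration 2: select N,O (d=9); attach at lengths (9/2, 9/2); label the merged cluster NO
  updated: d(GK,NO)=51/4
iteration 3: select GK,NO (d=51/4); attach at lengths (15/8, 15/8); label the merged cluster GKNO
final tree: ((G:9/2,K:9/2):15/8,(N:9/2,O:9/2):15/8)
total length: 87/4

9/2,9/2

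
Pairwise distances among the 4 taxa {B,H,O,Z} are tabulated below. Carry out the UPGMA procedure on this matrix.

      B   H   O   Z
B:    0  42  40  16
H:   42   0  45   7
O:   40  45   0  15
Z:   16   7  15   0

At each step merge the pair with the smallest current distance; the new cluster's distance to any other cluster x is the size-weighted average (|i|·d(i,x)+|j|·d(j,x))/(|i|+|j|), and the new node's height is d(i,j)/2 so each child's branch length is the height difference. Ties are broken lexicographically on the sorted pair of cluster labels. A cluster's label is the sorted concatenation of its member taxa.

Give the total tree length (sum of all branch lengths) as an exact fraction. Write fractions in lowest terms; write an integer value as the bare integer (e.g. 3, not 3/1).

iteration 1: select H,Z (d=7); attach at lengths (7/2, 7/2); label the merged cluster HZ
  updated: d(B,HZ)=29, d(HZ,O)=30
iteration 2: select B,HZ (d=29); attach at lengths (29/2, 11); label the merged cluster BHZ
  updated: d(BHZ,O)=100/3
iteration 3: select BHZ,O (d=100/3); attach at lengths (13/6, 50/3); label the merged cluster BHOZ
final tree: ((B:29/2,(H:7/2,Z:7/2):11):13/6,O:50/3)
total length: 154/3

154/3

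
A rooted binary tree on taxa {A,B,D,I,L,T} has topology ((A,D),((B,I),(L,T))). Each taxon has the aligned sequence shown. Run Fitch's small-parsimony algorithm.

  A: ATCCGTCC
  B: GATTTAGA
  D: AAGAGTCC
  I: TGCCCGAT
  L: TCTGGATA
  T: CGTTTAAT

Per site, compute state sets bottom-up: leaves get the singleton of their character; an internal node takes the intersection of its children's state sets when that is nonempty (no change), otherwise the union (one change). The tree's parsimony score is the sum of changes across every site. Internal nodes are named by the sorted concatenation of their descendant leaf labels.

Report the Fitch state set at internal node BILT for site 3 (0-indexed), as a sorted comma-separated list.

T

AD@0: {A} ∩ {A} = {A} (intersection, +0)
BI@0: {G} ∪ {T} = {G,T} (union, +1)
LT@0: {T} ∪ {C} = {C,T} (union, +1)
BILT@0: {G,T} ∩ {C,T} = {T} (intersection, +0)
ABDILT@0: {A} ∪ {T} = {A,T} (union, +1)
AD@1: {T} ∪ {A} = {A,T} (union, +1)
BI@1: {A} ∪ {G} = {A,G} (union, +1)
LT@1: {C} ∪ {G} = {C,G} (union, +1)
BILT@1: {A,G} ∩ {C,G} = {G} (intersection, +0)
ABDILT@1: {A,T} ∪ {G} = {A,G,T} (union, +1)
AD@2: {C} ∪ {G} = {C,G} (union, +1)
BI@2: {T} ∪ {C} = {C,T} (union, +1)
LT@2: {T} ∩ {T} = {T} (intersection, +0)
BILT@2: {C,T} ∩ {T} = {T} (intersection, +0)
ABDILT@2: {C,G} ∪ {T} = {C,G,T} (union, +1)
AD@3: {C} ∪ {A} = {A,C} (union, +1)
BI@3: {T} ∪ {C} = {C,T} (union, +1)
LT@3: {G} ∪ {T} = {G,T} (union, +1)
BILT@3: {C,T} ∩ {G,T} = {T} (intersection, +0)
ABDILT@3: {A,C} ∪ {T} = {A,C,T} (union, +1)
AD@4: {G} ∩ {G} = {G} (intersection, +0)
BI@4: {T} ∪ {C} = {C,T} (union, +1)
LT@4: {G} ∪ {T} = {G,T} (union, +1)
BILT@4: {C,T} ∩ {G,T} = {T} (intersection, +0)
ABDILT@4: {G} ∪ {T} = {G,T} (union, +1)
AD@5: {T} ∩ {T} = {T} (intersection, +0)
BI@5: {A} ∪ {G} = {A,G} (union, +1)
LT@5: {A} ∩ {A} = {A} (intersection, +0)
BILT@5: {A,G} ∩ {A} = {A} (intersection, +0)
ABDILT@5: {T} ∪ {A} = {A,T} (union, +1)
AD@6: {C} ∩ {C} = {C} (intersection, +0)
BI@6: {G} ∪ {A} = {A,G} (union, +1)
LT@6: {T} ∪ {A} = {A,T} (union, +1)
BILT@6: {A,G} ∩ {A,T} = {A} (intersection, +0)
ABDILT@6: {C} ∪ {A} = {A,C} (union, +1)
AD@7: {C} ∩ {C} = {C} (intersection, +0)
BI@7: {A} ∪ {T} = {A,T} (union, +1)
LT@7: {A} ∪ {T} = {A,T} (union, +1)
BILT@7: {A,T} ∩ {A,T} = {A,T} (intersection, +0)
ABDILT@7: {C} ∪ {A,T} = {A,C,T} (union, +1)
per-site changes: [3, 4, 3, 4, 3, 2, 3, 3]; total = 25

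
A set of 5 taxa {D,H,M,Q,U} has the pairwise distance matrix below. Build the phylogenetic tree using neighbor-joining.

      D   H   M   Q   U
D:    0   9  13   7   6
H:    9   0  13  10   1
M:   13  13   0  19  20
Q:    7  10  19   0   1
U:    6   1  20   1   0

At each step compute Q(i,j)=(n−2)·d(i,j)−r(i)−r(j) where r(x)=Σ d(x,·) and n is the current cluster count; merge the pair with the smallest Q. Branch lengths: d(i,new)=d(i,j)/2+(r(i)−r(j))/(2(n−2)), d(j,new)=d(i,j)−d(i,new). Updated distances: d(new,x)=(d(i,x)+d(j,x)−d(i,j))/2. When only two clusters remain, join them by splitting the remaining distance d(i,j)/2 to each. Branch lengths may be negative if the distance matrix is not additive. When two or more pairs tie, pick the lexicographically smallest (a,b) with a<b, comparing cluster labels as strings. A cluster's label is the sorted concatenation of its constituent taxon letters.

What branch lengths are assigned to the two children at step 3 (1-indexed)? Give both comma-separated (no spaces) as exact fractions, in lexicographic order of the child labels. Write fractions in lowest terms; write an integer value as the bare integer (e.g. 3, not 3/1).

iteration 1: select Q,U (d=1, Q=-62); attach at lengths (2, -1); label the merged cluster QU
  updated: d(D,QU)=6, d(H,QU)=5, d(M,QU)=19
iteration 2: select D,M (d=13, Q=-47); attach at lengths (9/4, 43/4); label the merged cluster DM
  updated: d(DM,H)=9/2, d(DM,QU)=6
iteration 3: select DM,H (d=9/2, Q=-31/2); attach at lengths (11/4, 7/4); label the merged cluster DHM
  updated: d(DHM,QU)=13/4
iteration 4: select DHM,QU (d=13/4); attach at lengths (13/8, 13/8); label the merged cluster DHMQU
final tree: (((D:9/4,M:43/4):11/4,H:7/4):13/8,(Q:2,U:-1):13/8)
total length: 87/4

11/4,7/4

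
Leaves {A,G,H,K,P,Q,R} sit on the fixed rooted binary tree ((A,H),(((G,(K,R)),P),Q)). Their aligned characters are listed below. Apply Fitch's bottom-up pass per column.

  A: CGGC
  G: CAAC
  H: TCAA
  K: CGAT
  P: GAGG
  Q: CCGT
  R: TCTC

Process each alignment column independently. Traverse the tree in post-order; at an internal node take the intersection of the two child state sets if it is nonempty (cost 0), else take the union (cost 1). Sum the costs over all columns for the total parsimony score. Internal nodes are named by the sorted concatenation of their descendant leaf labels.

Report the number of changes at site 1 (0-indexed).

4

[col 0] AH: children A:{C}, H:{T} ∪→ {C,T}; cost 1
[col 0] KR: children K:{C}, R:{T} ∪→ {C,T}; cost 1
[col 0] GKR: children G:{C}, KR:{C,T} ∩→ {C}; cost 0
[col 0] GKPR: children GKR:{C}, P:{G} ∪→ {C,G}; cost 1
[col 0] GKPQR: children GKPR:{C,G}, Q:{C} ∩→ {C}; cost 0
[col 0] AGHKPQR: children AH:{C,T}, GKPQR:{C} ∩→ {C}; cost 0
[col 1] AH: children A:{G}, H:{C} ∪→ {C,G}; cost 1
[col 1] KR: children K:{G}, R:{C} ∪→ {C,G}; cost 1
[col 1] GKR: children G:{A}, KR:{C,G} ∪→ {A,C,G}; cost 1
[col 1] GKPR: children GKR:{A,C,G}, P:{A} ∩→ {A}; cost 0
[col 1] GKPQR: children GKPR:{A}, Q:{C} ∪→ {A,C}; cost 1
[col 1] AGHKPQR: children AH:{C,G}, GKPQR:{A,C} ∩→ {C}; cost 0
[col 2] AH: children A:{G}, H:{A} ∪→ {A,G}; cost 1
[col 2] KR: children K:{A}, R:{T} ∪→ {A,T}; cost 1
[col 2] GKR: children G:{A}, KR:{A,T} ∩→ {A}; cost 0
[col 2] GKPR: children GKR:{A}, P:{G} ∪→ {A,G}; cost 1
[col 2] GKPQR: children GKPR:{A,G}, Q:{G} ∩→ {G}; cost 0
[col 2] AGHKPQR: children AH:{A,G}, GKPQR:{G} ∩→ {G}; cost 0
[col 3] AH: children A:{C}, H:{A} ∪→ {A,C}; cost 1
[col 3] KR: children K:{T}, R:{C} ∪→ {C,T}; cost 1
[col 3] GKR: children G:{C}, KR:{C,T} ∩→ {C}; cost 0
[col 3] GKPR: children GKR:{C}, P:{G} ∪→ {C,G}; cost 1
[col 3] GKPQR: children GKPR:{C,G}, Q:{T} ∪→ {C,G,T}; cost 1
[col 3] AGHKPQR: children AH:{A,C}, GKPQR:{C,G,T} ∩→ {C}; cost 0
per-site changes: [3, 4, 3, 4]; total = 14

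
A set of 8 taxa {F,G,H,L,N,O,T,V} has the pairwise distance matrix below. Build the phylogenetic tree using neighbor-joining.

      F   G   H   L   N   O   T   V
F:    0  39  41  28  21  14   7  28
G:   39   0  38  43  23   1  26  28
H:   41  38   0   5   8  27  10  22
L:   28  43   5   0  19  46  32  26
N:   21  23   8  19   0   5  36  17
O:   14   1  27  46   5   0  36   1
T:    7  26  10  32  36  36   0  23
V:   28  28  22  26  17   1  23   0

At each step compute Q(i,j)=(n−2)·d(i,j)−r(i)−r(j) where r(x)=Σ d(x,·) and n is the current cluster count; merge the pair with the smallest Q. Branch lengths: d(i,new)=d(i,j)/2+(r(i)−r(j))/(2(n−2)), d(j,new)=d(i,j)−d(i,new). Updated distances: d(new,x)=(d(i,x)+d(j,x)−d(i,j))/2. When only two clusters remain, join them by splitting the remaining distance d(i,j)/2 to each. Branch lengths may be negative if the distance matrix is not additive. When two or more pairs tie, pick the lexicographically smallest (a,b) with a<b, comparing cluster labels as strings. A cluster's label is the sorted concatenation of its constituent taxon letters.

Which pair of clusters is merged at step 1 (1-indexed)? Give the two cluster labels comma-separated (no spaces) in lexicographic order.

step 1: merge (G,O) at d=1, Q=-322; branch lengths G→37/6, O→-31/6; new cluster GO
  updated: d(F,GO)=26, d(GO,H)=32, d(GO,L)=44, d(GO,N)=27/2, d(GO,T)=61/2, d(GO,V)=14
step 2: merge (F,T) at d=7, Q=-509/2; branch lengths F→19/4, T→9/4; new cluster FT
  updated: d(FT,GO)=99/4, d(FT,H)=22, d(FT,L)=53/2, d(FT,N)=25, d(FT,V)=22
step 3: merge (H,L) at d=5, Q=-379/2; branch lengths H→-23/16, L→103/16; new cluster HL
  updated: d(FT,HL)=87/4, d(GO,HL)=71/2, d(HL,N)=11, d(HL,V)=43/2
step 4: merge (HL,N) at d=11, Q=-493/4; branch lengths HL→75/8, N→13/8; new cluster HLN
  updated: d(FT,HLN)=143/8, d(GO,HLN)=19, d(HLN,V)=55/4
step 5: merge (FT,HLN) at d=143/8, Q=-159/2; branch lengths FT→199/16, HLN→87/16; new cluster FHLNT
  updated: d(FHLNT,GO)=207/16, d(FHLNT,V)=143/16
step 6: merge (FHLNT,GO) at d=207/16, Q=-287/8; branch lengths FHLNT→63/16, GO→9; new cluster FGHLNOT
  updated: d(FGHLNOT,V)=5
step 7: merge (FGHLNOT,V) at d=5; branch lengths FGHLNOT→5/2, V→5/2; new cluster FGHLNOTV
final tree: ((((F:19/4,T:9/4):199/16,((H:-23/16,L:103/16):75/8,N:13/8):87/16):63/16,(G:37/6,O:-31/6):9):5/2,V:5/2)
total length: 957/16

G,O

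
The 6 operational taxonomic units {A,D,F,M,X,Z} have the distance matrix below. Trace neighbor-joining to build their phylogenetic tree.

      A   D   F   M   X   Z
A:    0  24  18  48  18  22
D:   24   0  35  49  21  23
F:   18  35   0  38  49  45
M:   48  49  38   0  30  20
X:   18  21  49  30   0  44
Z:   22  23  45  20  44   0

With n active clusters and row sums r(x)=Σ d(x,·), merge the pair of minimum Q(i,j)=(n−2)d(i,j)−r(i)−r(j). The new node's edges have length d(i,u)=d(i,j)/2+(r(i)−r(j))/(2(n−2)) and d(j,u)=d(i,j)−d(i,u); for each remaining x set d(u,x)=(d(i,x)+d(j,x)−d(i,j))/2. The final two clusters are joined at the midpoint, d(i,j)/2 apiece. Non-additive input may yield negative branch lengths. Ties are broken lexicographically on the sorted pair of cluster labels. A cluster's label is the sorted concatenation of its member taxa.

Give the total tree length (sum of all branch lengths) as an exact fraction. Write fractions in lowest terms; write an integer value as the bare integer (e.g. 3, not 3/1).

iteration 1: select M,Z (d=20, Q=-259); attach at lengths (111/8, 49/8); label the merged cluster MZ
  updated: d(A,MZ)=25, d(D,MZ)=26, d(F,MZ)=63/2, d(MZ,X)=27
iteration 2: select A,F (d=18, Q=-329/2); attach at lengths (11/12, 205/12); label the merged cluster AF
  updated: d(AF,D)=41/2, d(AF,MZ)=77/4, d(AF,X)=49/2
iteration 3: select AF,MZ (d=77/4, Q=-98); attach at lengths (61/8, 93/8); label the merged cluster AFMZ
  updated: d(AFMZ,D)=109/8, d(AFMZ,X)=129/8
iteration 4: select AFMZ,D (d=109/8, Q=-203/4); attach at lengths (35/8, 37/4); label the merged cluster ADFMZ
  updated: d(ADFMZ,X)=47/4
iteration 5: select ADFMZ,X (d=47/4); attach at lengths (47/8, 47/8); label the merged cluster ADFMXZ
final tree: ((((A:11/12,F:205/12):61/8,(M:111/8,Z:49/8):93/8):35/8,D:37/4):47/8,X:47/8)
total length: 661/8

661/8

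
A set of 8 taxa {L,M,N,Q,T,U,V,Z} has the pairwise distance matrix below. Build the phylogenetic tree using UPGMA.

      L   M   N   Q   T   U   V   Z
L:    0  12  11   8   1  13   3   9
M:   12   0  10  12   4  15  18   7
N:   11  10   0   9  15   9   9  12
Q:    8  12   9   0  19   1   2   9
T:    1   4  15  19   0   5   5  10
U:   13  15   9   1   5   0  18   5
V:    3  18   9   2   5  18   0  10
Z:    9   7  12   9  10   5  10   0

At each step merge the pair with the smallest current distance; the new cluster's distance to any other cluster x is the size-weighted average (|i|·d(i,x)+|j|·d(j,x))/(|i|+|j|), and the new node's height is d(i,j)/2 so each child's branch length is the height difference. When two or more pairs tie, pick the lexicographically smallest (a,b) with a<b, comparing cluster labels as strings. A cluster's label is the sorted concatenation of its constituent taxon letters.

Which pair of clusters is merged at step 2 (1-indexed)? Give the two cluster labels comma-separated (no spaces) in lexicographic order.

step 1: merge (L,T) at d=1; branch lengths L→1/2, T→1/2; new cluster LT
  updated: d(LT,M)=8, d(LT,N)=13, d(LT,Q)=27/2, d(LT,U)=9, d(LT,V)=4, d(LT,Z)=19/2
step 2: merge (Q,U) at d=1; branch lengths Q→1/2, U→1/2; new cluster QU
  updated: d(LT,QU)=45/4, d(M,QU)=27/2, d(N,QU)=9, d(QU,V)=10, d(QU,Z)=7
step 3: merge (LT,V) at d=4; branch lengths LT→3/2, V→2; new cluster LTV
  updated: d(LTV,M)=34/3, d(LTV,N)=35/3, d(LTV,QU)=65/6, d(LTV,Z)=29/3
step 4: merge (M,Z) at d=7; branch lengths M→7/2, Z→7/2; new cluster MZ
  updated: d(LTV,MZ)=21/2, d(MZ,N)=11, d(MZ,QU)=41/4
step 5: merge (N,QU) at d=9; branch lengths N→9/2, QU→4; new cluster NQU
  updated: d(LTV,NQU)=100/9, d(MZ,NQU)=21/2
step 6: merge (LTV,MZ) at d=21/2; branch lengths LTV→13/4, MZ→7/4; new cluster LMTVZ
  updated: d(LMTVZ,NQU)=163/15
step 7: merge (LMTVZ,NQU) at d=163/15; branch lengths LMTVZ→11/60, NQU→14/15; new cluster LMNQTUVZ
final tree: ((((L:1/2,T:1/2):3/2,V:2):13/4,(M:7/2,Z:7/2):7/4):11/60,(N:9/2,(Q:1/2,U:1/2):4):14/15)
total length: 1627/60

Q,U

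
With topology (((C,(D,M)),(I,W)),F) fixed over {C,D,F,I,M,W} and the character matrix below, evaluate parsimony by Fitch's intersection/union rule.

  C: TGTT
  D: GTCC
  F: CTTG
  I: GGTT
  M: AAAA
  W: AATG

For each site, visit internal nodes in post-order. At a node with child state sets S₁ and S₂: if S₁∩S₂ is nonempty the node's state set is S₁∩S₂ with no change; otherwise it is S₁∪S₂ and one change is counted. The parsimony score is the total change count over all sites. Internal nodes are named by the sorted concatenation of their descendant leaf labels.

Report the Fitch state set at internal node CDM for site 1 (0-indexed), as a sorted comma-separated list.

A,G,T

[col 0] DM: children D:{G}, M:{A} ∪→ {A,G}; cost 1
[col 0] CDM: children C:{T}, DM:{A,G} ∪→ {A,G,T}; cost 1
[col 0] IW: children I:{G}, W:{A} ∪→ {A,G}; cost 1
[col 0] CDIMW: children CDM:{A,G,T}, IW:{A,G} ∩→ {A,G}; cost 0
[col 0] CDFIMW: children CDIMW:{A,G}, F:{C} ∪→ {A,C,G}; cost 1
[col 1] DM: children D:{T}, M:{A} ∪→ {A,T}; cost 1
[col 1] CDM: children C:{G}, DM:{A,T} ∪→ {A,G,T}; cost 1
[col 1] IW: children I:{G}, W:{A} ∪→ {A,G}; cost 1
[col 1] CDIMW: children CDM:{A,G,T}, IW:{A,G} ∩→ {A,G}; cost 0
[col 1] CDFIMW: children CDIMW:{A,G}, F:{T} ∪→ {A,G,T}; cost 1
[col 2] DM: children D:{C}, M:{A} ∪→ {A,C}; cost 1
[col 2] CDM: children C:{T}, DM:{A,C} ∪→ {A,C,T}; cost 1
[col 2] IW: children I:{T}, W:{T} ∩→ {T}; cost 0
[col 2] CDIMW: children CDM:{A,C,T}, IW:{T} ∩→ {T}; cost 0
[col 2] CDFIMW: children CDIMW:{T}, F:{T} ∩→ {T}; cost 0
[col 3] DM: children D:{C}, M:{A} ∪→ {A,C}; cost 1
[col 3] CDM: children C:{T}, DM:{A,C} ∪→ {A,C,T}; cost 1
[col 3] IW: children I:{T}, W:{G} ∪→ {G,T}; cost 1
[col 3] CDIMW: children CDM:{A,C,T}, IW:{G,T} ∩→ {T}; cost 0
[col 3] CDFIMW: children CDIMW:{T}, F:{G} ∪→ {G,T}; cost 1
per-site changes: [4, 4, 2, 4]; total = 14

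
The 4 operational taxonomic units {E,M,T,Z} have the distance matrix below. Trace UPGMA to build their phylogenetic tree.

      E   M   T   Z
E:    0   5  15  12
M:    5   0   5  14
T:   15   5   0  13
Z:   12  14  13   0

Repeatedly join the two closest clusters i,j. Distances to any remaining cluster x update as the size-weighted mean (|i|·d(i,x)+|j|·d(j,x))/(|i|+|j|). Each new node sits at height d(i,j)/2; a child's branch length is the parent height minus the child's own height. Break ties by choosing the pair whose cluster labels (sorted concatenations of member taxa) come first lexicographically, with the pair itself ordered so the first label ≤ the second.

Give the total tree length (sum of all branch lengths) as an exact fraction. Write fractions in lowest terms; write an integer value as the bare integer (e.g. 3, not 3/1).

1. join E+M (d=5) ⇒ EM; edges |E|=5/2, |M|=5/2
  updated: d(EM,T)=10, d(EM,Z)=13
2. join EM+T (d=10) ⇒ EMT; edges |EM|=5/2, |T|=5
  updated: d(EMT,Z)=13
3. join EMT+Z (d=13) ⇒ EMTZ; edges |EMT|=3/2, |Z|=13/2
final tree: (((E:5/2,M:5/2):5/2,T:5):3/2,Z:13/2)
total length: 41/2

41/2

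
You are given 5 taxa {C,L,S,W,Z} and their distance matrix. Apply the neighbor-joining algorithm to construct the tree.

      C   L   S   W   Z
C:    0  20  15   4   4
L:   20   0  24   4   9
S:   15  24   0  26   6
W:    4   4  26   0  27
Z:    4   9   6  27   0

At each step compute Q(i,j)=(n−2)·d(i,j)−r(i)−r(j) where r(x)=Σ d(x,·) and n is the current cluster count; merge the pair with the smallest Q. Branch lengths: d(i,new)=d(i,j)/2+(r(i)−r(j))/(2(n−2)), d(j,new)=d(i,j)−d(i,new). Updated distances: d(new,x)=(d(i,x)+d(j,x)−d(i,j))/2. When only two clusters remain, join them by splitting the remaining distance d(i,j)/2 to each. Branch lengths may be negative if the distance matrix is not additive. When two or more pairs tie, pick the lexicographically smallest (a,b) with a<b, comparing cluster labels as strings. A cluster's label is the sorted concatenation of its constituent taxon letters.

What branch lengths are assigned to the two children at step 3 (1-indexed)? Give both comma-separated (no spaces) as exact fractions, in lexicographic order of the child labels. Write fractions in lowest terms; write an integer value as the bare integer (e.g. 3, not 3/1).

13/2,15/2

1. join L+W (d=4, Q=-106) ⇒ LW; edges |L|=4/3, |W|=8/3
  updated: d(C,LW)=10, d(LW,S)=23, d(LW,Z)=16
2. join C+LW (d=10, Q=-58) ⇒ CLW; edges |C|=0, |LW|=10
  updated: d(CLW,S)=14, d(CLW,Z)=5
3. join CLW+S (d=14, Q=-25) ⇒ CLSW; edges |CLW|=13/2, |S|=15/2
  updated: d(CLSW,Z)=-3/2
4. join CLSW+Z (d=-3/2) ⇒ CLSWZ; edges |CLSW|=-3/4, |Z|=-3/4
final tree: (((C:0,(L:4/3,W:8/3):10):13/2,S:15/2):-3/4,Z:-3/4)
total length: 53/2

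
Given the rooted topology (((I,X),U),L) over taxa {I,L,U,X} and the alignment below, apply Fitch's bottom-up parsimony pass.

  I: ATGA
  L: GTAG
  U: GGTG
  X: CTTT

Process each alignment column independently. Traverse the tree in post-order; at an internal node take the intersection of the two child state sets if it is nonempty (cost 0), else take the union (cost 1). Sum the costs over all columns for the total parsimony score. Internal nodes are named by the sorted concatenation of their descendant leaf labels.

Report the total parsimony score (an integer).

IX@0: {A} ∪ {C} = {A,C} (union, +1)
IUX@0: {A,C} ∪ {G} = {A,C,G} (union, +1)
ILUX@0: {A,C,G} ∩ {G} = {G} (intersection, +0)
IX@1: {T} ∩ {T} = {T} (intersection, +0)
IUX@1: {T} ∪ {G} = {G,T} (union, +1)
ILUX@1: {G,T} ∩ {T} = {T} (intersection, +0)
IX@2: {G} ∪ {T} = {G,T} (union, +1)
IUX@2: {G,T} ∩ {T} = {T} (intersection, +0)
ILUX@2: {T} ∪ {A} = {A,T} (union, +1)
IX@3: {A} ∪ {T} = {A,T} (union, +1)
IUX@3: {A,T} ∪ {G} = {A,G,T} (union, +1)
ILUX@3: {A,G,T} ∩ {G} = {G} (intersection, +0)
per-site changes: [2, 1, 2, 2]; total = 7

7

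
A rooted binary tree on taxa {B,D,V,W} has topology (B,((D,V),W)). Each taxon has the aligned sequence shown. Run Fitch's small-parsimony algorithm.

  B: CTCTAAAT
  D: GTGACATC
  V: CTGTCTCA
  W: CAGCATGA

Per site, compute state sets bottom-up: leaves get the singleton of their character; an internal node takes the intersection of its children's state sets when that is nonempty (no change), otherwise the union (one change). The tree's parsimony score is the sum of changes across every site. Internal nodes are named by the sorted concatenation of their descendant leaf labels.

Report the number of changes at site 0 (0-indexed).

[col 0] DV: children D:{G}, V:{C} ∪→ {C,G}; cost 1
[col 0] DVW: children DV:{C,G}, W:{C} ∩→ {C}; cost 0
[col 0] BDVW: children B:{C}, DVW:{C} ∩→ {C}; cost 0
[col 1] DV: children D:{T}, V:{T} ∩→ {T}; cost 0
[col 1] DVW: children DV:{T}, W:{A} ∪→ {A,T}; cost 1
[col 1] BDVW: children B:{T}, DVW:{A,T} ∩→ {T}; cost 0
[col 2] DV: children D:{G}, V:{G} ∩→ {G}; cost 0
[col 2] DVW: children DV:{G}, W:{G} ∩→ {G}; cost 0
[col 2] BDVW: children B:{C}, DVW:{G} ∪→ {C,G}; cost 1
[col 3] DV: children D:{A}, V:{T} ∪→ {A,T}; cost 1
[col 3] DVW: children DV:{A,T}, W:{C} ∪→ {A,C,T}; cost 1
[col 3] BDVW: children B:{T}, DVW:{A,C,T} ∩→ {T}; cost 0
[col 4] DV: children D:{C}, V:{C} ∩→ {C}; cost 0
[col 4] DVW: children DV:{C}, W:{A} ∪→ {A,C}; cost 1
[col 4] BDVW: children B:{A}, DVW:{A,C} ∩→ {A}; cost 0
[col 5] DV: children D:{A}, V:{T} ∪→ {A,T}; cost 1
[col 5] DVW: children DV:{A,T}, W:{T} ∩→ {T}; cost 0
[col 5] BDVW: children B:{A}, DVW:{T} ∪→ {A,T}; cost 1
[col 6] DV: children D:{T}, V:{C} ∪→ {C,T}; cost 1
[col 6] DVW: children DV:{C,T}, W:{G} ∪→ {C,G,T}; cost 1
[col 6] BDVW: children B:{A}, DVW:{C,G,T} ∪→ {A,C,G,T}; cost 1
[col 7] DV: children D:{C}, V:{A} ∪→ {A,C}; cost 1
[col 7] DVW: children DV:{A,C}, W:{A} ∩→ {A}; cost 0
[col 7] BDVW: children B:{T}, DVW:{A} ∪→ {A,T}; cost 1
per-site changes: [1, 1, 1, 2, 1, 2, 3, 2]; total = 13

1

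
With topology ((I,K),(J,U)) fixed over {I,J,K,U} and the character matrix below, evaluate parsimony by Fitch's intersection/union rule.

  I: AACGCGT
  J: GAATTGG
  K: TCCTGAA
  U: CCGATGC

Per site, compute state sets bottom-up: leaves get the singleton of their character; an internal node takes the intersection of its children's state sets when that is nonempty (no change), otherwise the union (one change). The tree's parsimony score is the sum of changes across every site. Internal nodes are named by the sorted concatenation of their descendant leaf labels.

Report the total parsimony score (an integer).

site 0, node IK: I={A} ∪ K={T} → {A,T} (+1)
site 0, node JU: J={G} ∪ U={C} → {C,G} (+1)
site 0, node IJKU: IK={A,T} ∪ JU={C,G} → {A,C,G,T} (+1)
site 1, node IK: I={A} ∪ K={C} → {A,C} (+1)
site 1, node JU: J={A} ∪ U={C} → {A,C} (+1)
site 1, node IJKU: IK={A,C} ∩ JU={A,C} → {A,C} (+0)
site 2, node IK: I={C} ∩ K={C} → {C} (+0)
site 2, node JU: J={A} ∪ U={G} → {A,G} (+1)
site 2, node IJKU: IK={C} ∪ JU={A,G} → {A,C,G} (+1)
site 3, node IK: I={G} ∪ K={T} → {G,T} (+1)
site 3, node JU: J={T} ∪ U={A} → {A,T} (+1)
site 3, node IJKU: IK={G,T} ∩ JU={A,T} → {T} (+0)
site 4, node IK: I={C} ∪ K={G} → {C,G} (+1)
site 4, node JU: J={T} ∩ U={T} → {T} (+0)
site 4, node IJKU: IK={C,G} ∪ JU={T} → {C,G,T} (+1)
site 5, node IK: I={G} ∪ K={A} → {A,G} (+1)
site 5, node JU: J={G} ∩ U={G} → {G} (+0)
site 5, node IJKU: IK={A,G} ∩ JU={G} → {G} (+0)
site 6, node IK: I={T} ∪ K={A} → {A,T} (+1)
site 6, node JU: J={G} ∪ U={C} → {C,G} (+1)
site 6, node IJKU: IK={A,T} ∪ JU={C,G} → {A,C,G,T} (+1)
per-site changes: [3, 2, 2, 2, 2, 1, 3]; total = 15

15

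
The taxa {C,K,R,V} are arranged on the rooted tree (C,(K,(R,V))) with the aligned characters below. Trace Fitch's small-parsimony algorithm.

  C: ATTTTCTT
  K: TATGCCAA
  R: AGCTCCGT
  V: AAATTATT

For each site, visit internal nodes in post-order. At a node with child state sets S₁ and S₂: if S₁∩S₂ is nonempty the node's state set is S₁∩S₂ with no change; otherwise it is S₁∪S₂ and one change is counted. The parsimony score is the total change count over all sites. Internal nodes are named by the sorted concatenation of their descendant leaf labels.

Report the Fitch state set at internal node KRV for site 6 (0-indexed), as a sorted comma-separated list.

[col 0] RV: children R:{A}, V:{A} ∩→ {A}; cost 0
[col 0] KRV: children K:{T}, RV:{A} ∪→ {A,T}; cost 1
[col 0] CKRV: children C:{A}, KRV:{A,T} ∩→ {A}; cost 0
[col 1] RV: children R:{G}, V:{A} ∪→ {A,G}; cost 1
[col 1] KRV: children K:{A}, RV:{A,G} ∩→ {A}; cost 0
[col 1] CKRV: children C:{T}, KRV:{A} ∪→ {A,T}; cost 1
[col 2] RV: children R:{C}, V:{A} ∪→ {A,C}; cost 1
[col 2] KRV: children K:{T}, RV:{A,C} ∪→ {A,C,T}; cost 1
[col 2] CKRV: children C:{T}, KRV:{A,C,T} ∩→ {T}; cost 0
[col 3] RV: children R:{T}, V:{T} ∩→ {T}; cost 0
[col 3] KRV: children K:{G}, RV:{T} ∪→ {G,T}; cost 1
[col 3] CKRV: children C:{T}, KRV:{G,T} ∩→ {T}; cost 0
[col 4] RV: children R:{C}, V:{T} ∪→ {C,T}; cost 1
[col 4] KRV: children K:{C}, RV:{C,T} ∩→ {C}; cost 0
[col 4] CKRV: children C:{T}, KRV:{C} ∪→ {C,T}; cost 1
[col 5] RV: children R:{C}, V:{A} ∪→ {A,C}; cost 1
[col 5] KRV: children K:{C}, RV:{A,C} ∩→ {C}; cost 0
[col 5] CKRV: children C:{C}, KRV:{C} ∩→ {C}; cost 0
[col 6] RV: children R:{G}, V:{T} ∪→ {G,T}; cost 1
[col 6] KRV: children K:{A}, RV:{G,T} ∪→ {A,G,T}; cost 1
[col 6] CKRV: children C:{T}, KRV:{A,G,T} ∩→ {T}; cost 0
[col 7] RV: children R:{T}, V:{T} ∩→ {T}; cost 0
[col 7] KRV: children K:{A}, RV:{T} ∪→ {A,T}; cost 1
[col 7] CKRV: children C:{T}, KRV:{A,T} ∩→ {T}; cost 0
per-site changes: [1, 2, 2, 1, 2, 1, 2, 1]; total = 12

A,G,T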